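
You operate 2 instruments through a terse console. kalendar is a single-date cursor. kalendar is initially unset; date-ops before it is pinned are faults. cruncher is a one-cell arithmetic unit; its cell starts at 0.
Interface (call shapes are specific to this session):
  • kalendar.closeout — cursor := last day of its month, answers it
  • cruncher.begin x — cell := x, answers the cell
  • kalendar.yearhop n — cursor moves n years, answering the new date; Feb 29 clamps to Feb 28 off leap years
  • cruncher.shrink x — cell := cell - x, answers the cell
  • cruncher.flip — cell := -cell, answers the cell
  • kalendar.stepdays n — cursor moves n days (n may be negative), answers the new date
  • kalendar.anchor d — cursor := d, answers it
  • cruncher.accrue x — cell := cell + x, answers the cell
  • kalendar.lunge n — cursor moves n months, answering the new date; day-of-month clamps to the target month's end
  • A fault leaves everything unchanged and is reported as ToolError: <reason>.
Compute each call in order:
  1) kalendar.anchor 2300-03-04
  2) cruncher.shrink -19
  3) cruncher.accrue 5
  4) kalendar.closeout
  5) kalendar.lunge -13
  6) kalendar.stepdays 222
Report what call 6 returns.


Answer: 2299-10-08

Derivation:
>> kalendar.anchor(d→2300-03-04)
<< 2300-03-04
>> cruncher.shrink(x→-19)
<< 19
>> cruncher.accrue(x→5)
<< 24
>> kalendar.closeout()
<< 2300-03-31
>> kalendar.lunge(n→-13)
<< 2299-02-28
>> kalendar.stepdays(n→222)
<< 2299-10-08


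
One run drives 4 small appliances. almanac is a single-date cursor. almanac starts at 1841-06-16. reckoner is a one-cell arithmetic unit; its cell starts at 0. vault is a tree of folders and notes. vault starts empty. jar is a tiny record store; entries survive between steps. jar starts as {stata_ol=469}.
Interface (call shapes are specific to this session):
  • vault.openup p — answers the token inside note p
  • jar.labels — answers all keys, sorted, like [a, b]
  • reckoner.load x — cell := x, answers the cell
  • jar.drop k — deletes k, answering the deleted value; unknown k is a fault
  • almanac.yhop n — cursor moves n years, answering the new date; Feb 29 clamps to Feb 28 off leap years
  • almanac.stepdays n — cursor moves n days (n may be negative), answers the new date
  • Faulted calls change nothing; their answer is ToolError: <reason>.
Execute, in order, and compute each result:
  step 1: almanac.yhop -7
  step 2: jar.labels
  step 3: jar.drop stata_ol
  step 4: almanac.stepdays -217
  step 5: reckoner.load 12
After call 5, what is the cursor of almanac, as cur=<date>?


Answer: cur=1833-11-11

Derivation:
-> almanac.yhop(n: -7)
<- 1834-06-16
-> jar.labels()
<- [stata_ol]
-> jar.drop(k: stata_ol)
<- 469
-> almanac.stepdays(n: -217)
<- 1833-11-11
-> reckoner.load(x: 12)
<- 12


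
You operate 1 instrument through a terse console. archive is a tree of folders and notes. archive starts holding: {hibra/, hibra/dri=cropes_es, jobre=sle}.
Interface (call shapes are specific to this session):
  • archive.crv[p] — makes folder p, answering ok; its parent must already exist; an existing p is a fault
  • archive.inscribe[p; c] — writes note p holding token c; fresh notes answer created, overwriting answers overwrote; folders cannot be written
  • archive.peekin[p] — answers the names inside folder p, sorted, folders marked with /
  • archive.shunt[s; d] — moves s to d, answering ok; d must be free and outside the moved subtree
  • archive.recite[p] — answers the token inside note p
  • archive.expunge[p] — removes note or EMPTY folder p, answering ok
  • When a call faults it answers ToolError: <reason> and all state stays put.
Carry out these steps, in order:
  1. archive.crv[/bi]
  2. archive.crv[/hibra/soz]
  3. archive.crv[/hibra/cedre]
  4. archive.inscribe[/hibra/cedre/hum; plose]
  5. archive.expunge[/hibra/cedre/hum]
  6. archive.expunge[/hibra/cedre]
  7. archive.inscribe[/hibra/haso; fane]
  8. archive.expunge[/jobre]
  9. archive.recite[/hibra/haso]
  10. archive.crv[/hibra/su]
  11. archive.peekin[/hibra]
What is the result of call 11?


Answer: [dri, haso, soz/, su/]

Derivation:
I run crv with p: /bi, which returns ok.
Calling crv with p: /hibra/soz, and see ok.
Now I run crv with p: /hibra/cedre, and observe ok.
I run inscribe with p: /hibra/cedre/hum, c: plose: created.
I call expunge with p: /hibra/cedre/hum, — result: ok.
Now I run expunge with p: /hibra/cedre, → ok.
I invoke inscribe with p: /hibra/haso, c: fane: created.
Next I call expunge with p: /jobre, and see ok.
I invoke recite with p: /hibra/haso, — result: fane.
I run crv with p: /hibra/su, — result: ok.
I invoke peekin with p: /hibra, yielding [dri, haso, soz/, su/].


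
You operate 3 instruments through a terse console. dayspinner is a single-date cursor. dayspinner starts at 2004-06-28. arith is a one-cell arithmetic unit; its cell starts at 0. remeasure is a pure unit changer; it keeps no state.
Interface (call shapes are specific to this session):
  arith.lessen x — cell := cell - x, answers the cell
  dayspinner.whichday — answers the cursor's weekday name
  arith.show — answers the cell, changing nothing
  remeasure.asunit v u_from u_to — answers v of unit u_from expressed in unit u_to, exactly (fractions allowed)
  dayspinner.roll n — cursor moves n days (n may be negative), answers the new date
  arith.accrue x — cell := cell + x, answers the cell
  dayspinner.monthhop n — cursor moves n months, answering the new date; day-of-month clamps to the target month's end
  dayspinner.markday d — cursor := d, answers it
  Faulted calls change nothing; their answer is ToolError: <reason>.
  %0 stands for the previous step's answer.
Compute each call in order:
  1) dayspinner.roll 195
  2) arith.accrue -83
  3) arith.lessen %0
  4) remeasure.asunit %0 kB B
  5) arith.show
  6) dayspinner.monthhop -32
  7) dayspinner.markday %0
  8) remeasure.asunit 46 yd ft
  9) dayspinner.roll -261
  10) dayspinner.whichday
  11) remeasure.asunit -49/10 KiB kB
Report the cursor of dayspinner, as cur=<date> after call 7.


Answer: cur=2002-05-09

Derivation:
==> dayspinner.roll(n→195)
<== 2005-01-09
==> arith.accrue(x→-83)
<== -83
==> arith.lessen(x→%0)
<== 0
==> remeasure.asunit(v→%0, u_from→kB, u_to→B)
<== 0
==> arith.show()
<== 0
==> dayspinner.monthhop(n→-32)
<== 2002-05-09
==> dayspinner.markday(d→%0)
<== 2002-05-09
==> remeasure.asunit(v→46, u_from→yd, u_to→ft)
<== 138
==> dayspinner.roll(n→-261)
<== 2001-08-21
==> dayspinner.whichday()
<== Tuesday
==> remeasure.asunit(v→-49/10, u_from→KiB, u_to→kB)
<== -3136/625


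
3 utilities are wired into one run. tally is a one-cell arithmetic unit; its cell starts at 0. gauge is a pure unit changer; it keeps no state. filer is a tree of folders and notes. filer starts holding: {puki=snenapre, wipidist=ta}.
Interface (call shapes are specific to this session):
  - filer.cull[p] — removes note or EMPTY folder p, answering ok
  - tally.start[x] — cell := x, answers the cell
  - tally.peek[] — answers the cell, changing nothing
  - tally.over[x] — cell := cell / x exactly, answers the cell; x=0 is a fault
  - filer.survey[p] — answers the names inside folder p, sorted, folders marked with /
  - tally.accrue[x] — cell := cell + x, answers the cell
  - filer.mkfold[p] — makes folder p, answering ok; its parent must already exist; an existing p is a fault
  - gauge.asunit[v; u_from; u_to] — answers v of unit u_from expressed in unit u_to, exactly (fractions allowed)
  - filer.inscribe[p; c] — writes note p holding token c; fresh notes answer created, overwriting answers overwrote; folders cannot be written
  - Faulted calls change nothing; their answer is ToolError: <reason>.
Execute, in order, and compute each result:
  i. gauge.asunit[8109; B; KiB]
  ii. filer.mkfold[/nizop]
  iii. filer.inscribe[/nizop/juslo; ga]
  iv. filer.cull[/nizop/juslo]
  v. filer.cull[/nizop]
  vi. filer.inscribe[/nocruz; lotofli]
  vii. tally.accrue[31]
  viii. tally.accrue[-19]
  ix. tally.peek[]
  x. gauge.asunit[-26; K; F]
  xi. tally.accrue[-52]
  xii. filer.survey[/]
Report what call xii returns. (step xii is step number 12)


Answer: [nocruz, puki, wipidist]

Derivation:
> gauge.asunit v→8109 u_from→B u_to→KiB
:: 8109/1024
> filer.mkfold p→/nizop
:: ok
> filer.inscribe p→/nizop/juslo c→ga
:: created
> filer.cull p→/nizop/juslo
:: ok
> filer.cull p→/nizop
:: ok
> filer.inscribe p→/nocruz c→lotofli
:: created
> tally.accrue x→31
:: 31
> tally.accrue x→-19
:: 12
> tally.peek
:: 12
> gauge.asunit v→-26 u_from→K u_to→F
:: -50647/100
> tally.accrue x→-52
:: -40
> filer.survey p→/
:: [nocruz, puki, wipidist]


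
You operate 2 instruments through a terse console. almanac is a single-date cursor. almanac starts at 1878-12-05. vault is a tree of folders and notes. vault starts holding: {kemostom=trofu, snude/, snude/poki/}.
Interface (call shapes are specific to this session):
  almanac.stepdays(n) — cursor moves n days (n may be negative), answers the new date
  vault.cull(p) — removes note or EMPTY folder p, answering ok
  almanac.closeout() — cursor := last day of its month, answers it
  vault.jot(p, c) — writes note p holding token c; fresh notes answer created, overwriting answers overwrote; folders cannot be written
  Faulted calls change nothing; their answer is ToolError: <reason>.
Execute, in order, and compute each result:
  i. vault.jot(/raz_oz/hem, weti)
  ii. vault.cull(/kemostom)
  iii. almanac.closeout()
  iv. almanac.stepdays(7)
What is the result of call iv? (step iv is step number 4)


I invoke jot with p→/raz_oz/hem, c→weti, giving ToolError: no parent.
I run cull with p→/kemostom, yielding ok.
I invoke closeout, and get 1878-12-31.
Now I run stepdays with n→7, — result: 1879-01-07.

Answer: 1879-01-07


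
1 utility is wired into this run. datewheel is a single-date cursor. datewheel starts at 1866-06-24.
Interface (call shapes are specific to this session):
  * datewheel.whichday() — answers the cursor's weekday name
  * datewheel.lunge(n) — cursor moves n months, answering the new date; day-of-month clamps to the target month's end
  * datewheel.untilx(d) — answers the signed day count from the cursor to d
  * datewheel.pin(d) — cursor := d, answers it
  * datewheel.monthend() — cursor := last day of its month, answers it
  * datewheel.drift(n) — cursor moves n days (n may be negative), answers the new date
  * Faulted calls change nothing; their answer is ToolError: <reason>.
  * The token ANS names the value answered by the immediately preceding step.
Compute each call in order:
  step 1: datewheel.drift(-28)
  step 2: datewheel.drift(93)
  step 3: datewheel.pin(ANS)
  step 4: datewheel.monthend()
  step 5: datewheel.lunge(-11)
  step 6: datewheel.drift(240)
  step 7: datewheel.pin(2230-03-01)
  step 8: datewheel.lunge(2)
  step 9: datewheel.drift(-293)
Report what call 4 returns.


Step: datewheel.drift[n: -28]
Result: 1866-05-27
Step: datewheel.drift[n: 93]
Result: 1866-08-28
Step: datewheel.pin[d: ANS]
Result: 1866-08-28
Step: datewheel.monthend[]
Result: 1866-08-31
Step: datewheel.lunge[n: -11]
Result: 1865-09-30
Step: datewheel.drift[n: 240]
Result: 1866-05-28
Step: datewheel.pin[d: 2230-03-01]
Result: 2230-03-01
Step: datewheel.lunge[n: 2]
Result: 2230-05-01
Step: datewheel.drift[n: -293]
Result: 2229-07-12

Answer: 1866-08-31


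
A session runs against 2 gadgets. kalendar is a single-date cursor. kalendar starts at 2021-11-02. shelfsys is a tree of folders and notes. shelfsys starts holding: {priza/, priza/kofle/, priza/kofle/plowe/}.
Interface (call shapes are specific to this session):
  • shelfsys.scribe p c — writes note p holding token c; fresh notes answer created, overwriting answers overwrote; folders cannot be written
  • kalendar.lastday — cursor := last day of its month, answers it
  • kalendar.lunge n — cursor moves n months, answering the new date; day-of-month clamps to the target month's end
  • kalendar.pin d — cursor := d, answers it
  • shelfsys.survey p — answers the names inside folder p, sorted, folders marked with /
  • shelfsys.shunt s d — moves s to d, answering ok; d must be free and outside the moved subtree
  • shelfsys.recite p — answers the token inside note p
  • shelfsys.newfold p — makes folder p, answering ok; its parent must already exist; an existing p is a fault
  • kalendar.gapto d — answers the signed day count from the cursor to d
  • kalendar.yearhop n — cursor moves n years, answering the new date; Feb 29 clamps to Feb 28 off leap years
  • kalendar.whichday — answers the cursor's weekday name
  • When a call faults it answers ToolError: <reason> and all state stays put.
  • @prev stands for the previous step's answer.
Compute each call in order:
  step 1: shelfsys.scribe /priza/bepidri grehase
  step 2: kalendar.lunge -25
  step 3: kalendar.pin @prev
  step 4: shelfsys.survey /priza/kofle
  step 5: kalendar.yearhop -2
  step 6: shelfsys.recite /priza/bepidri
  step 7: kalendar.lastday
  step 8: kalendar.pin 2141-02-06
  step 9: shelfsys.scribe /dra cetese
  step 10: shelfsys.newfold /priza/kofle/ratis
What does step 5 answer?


Answer: 2017-10-02

Derivation:
Act: scribe[p=/priza/bepidri; c=grehase]
Obs: created
Act: lunge[n=-25]
Obs: 2019-10-02
Act: pin[d=@prev]
Obs: 2019-10-02
Act: survey[p=/priza/kofle]
Obs: [plowe/]
Act: yearhop[n=-2]
Obs: 2017-10-02
Act: recite[p=/priza/bepidri]
Obs: grehase
Act: lastday[]
Obs: 2017-10-31
Act: pin[d=2141-02-06]
Obs: 2141-02-06
Act: scribe[p=/dra; c=cetese]
Obs: created
Act: newfold[p=/priza/kofle/ratis]
Obs: ok


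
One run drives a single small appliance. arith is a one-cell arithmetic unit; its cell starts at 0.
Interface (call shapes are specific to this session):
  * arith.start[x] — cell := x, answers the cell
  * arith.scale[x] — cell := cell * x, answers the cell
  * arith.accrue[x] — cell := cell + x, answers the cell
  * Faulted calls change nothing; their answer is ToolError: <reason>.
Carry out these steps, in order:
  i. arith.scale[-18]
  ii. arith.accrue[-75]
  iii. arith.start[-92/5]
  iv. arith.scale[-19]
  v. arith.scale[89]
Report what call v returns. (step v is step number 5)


Answer: 155572/5

Derivation:
→ arith.scale(x: -18)
← 0
→ arith.accrue(x: -75)
← -75
→ arith.start(x: -92/5)
← -92/5
→ arith.scale(x: -19)
← 1748/5
→ arith.scale(x: 89)
← 155572/5


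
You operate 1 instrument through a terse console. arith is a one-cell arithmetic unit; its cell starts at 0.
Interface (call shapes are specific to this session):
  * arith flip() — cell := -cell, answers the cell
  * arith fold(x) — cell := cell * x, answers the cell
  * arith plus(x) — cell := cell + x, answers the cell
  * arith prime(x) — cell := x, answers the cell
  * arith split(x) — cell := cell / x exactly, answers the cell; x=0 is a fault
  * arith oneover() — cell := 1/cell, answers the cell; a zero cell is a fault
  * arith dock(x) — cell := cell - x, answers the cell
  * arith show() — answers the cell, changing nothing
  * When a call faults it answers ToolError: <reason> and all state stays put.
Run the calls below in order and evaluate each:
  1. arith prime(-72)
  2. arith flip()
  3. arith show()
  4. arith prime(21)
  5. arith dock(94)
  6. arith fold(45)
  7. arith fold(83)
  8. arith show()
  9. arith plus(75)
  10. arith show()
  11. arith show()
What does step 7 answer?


Answer: -272655

Derivation:
> arith prime x→-72
:: -72
> arith flip
:: 72
> arith show
:: 72
> arith prime x→21
:: 21
> arith dock x→94
:: -73
> arith fold x→45
:: -3285
> arith fold x→83
:: -272655
> arith show
:: -272655
> arith plus x→75
:: -272580
> arith show
:: -272580
> arith show
:: -272580


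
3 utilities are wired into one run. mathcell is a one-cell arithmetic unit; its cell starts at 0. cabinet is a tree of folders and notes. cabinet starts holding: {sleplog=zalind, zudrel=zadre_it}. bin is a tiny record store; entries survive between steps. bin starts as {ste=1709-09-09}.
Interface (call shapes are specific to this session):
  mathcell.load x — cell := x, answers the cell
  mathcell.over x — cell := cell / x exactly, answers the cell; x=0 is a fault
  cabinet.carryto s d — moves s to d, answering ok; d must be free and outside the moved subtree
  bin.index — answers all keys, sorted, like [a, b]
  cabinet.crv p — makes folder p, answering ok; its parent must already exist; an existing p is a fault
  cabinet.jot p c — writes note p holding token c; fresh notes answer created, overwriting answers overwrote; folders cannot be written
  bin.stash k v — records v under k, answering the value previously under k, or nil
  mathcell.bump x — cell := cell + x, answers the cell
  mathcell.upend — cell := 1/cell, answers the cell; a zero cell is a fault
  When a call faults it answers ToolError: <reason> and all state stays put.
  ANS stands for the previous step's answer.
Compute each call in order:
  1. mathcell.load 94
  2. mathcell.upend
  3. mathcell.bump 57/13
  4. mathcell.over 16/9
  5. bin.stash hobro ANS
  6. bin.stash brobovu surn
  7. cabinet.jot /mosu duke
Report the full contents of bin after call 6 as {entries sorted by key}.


I try mathcell.load passing x=94, → 94.
I use mathcell.upend, — result: 1/94.
Using mathcell.bump passing x=57/13, giving 5371/1222.
I run mathcell.over passing x=16/9, and see 48339/19552.
Using bin.stash passing k=hobro, v=ANS, — result: nil.
Using bin.stash passing k=brobovu, v=surn, giving nil.
Invoking cabinet.jot passing p=/mosu, c=duke, yielding created.

Answer: {brobovu=surn, hobro=48339/19552, ste=1709-09-09}


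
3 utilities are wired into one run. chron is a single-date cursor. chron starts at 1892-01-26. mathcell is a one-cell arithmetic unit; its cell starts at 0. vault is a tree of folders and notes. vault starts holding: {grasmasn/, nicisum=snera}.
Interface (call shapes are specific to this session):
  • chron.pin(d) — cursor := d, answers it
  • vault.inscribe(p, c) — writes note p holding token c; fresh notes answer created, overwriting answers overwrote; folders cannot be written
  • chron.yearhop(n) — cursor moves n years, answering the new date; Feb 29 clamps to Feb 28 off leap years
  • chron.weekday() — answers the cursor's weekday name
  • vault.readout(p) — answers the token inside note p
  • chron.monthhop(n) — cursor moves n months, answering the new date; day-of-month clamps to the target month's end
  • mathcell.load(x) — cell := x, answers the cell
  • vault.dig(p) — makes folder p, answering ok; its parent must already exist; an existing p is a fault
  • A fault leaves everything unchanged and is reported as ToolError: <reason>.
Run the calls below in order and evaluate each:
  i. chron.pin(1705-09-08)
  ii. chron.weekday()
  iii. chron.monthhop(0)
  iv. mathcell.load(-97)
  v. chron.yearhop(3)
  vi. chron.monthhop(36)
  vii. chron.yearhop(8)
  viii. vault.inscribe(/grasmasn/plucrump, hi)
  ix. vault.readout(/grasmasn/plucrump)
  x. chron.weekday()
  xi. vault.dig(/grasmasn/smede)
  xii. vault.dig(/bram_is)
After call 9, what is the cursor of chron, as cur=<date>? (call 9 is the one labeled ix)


Answer: cur=1719-09-08

Derivation:
→ pin(d=1705-09-08)
← 1705-09-08
→ weekday()
← Tuesday
→ monthhop(n=0)
← 1705-09-08
→ load(x=-97)
← -97
→ yearhop(n=3)
← 1708-09-08
→ monthhop(n=36)
← 1711-09-08
→ yearhop(n=8)
← 1719-09-08
→ inscribe(p=/grasmasn/plucrump, c=hi)
← created
→ readout(p=/grasmasn/plucrump)
← hi
→ weekday()
← Friday
→ dig(p=/grasmasn/smede)
← ok
→ dig(p=/bram_is)
← ok


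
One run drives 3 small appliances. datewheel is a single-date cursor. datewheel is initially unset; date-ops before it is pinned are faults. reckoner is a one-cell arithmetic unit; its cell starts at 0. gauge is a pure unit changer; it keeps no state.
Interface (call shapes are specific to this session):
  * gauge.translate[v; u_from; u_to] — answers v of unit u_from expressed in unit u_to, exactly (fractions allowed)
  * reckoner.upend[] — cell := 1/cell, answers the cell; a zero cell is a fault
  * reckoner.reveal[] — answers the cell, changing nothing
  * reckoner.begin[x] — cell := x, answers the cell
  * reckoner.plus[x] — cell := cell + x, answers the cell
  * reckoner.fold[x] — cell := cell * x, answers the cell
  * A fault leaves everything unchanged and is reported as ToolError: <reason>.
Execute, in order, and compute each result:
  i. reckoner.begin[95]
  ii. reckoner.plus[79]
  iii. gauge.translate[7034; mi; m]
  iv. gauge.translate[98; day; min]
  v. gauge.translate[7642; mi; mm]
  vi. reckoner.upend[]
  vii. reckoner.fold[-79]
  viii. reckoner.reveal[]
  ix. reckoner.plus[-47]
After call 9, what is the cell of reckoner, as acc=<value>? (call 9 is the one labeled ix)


Answer: acc=-8257/174

Derivation:
> reckoner.begin x='95'
[out] 95
> reckoner.plus x='79'
[out] 174
> gauge.translate v='7034' u_from='mi' u_to='m'
[out] 1415015712/125
> gauge.translate v='98' u_from='day' u_to='min'
[out] 141120
> gauge.translate v='7642' u_from='mi' u_to='mm'
[out] 12298606848
> reckoner.upend
[out] 1/174
> reckoner.fold x='-79'
[out] -79/174
> reckoner.reveal
[out] -79/174
> reckoner.plus x='-47'
[out] -8257/174


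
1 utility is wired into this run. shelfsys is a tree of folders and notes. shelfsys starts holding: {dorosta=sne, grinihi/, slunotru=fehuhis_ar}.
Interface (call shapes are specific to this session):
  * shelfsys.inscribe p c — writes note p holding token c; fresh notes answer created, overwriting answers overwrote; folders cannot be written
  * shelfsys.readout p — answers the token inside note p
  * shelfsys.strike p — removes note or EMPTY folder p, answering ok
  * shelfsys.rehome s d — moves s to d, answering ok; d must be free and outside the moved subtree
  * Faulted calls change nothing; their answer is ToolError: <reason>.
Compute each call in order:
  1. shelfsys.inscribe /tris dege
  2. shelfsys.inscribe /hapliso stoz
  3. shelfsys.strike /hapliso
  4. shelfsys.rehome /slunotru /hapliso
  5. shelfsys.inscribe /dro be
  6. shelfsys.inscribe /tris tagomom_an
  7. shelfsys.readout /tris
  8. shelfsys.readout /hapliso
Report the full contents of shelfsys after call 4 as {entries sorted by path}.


Answer: {dorosta=sne, grinihi/, hapliso=fehuhis_ar, tris=dege}

Derivation:
;; shelfsys.inscribe(p→/tris, c→dege) -> created
;; shelfsys.inscribe(p→/hapliso, c→stoz) -> created
;; shelfsys.strike(p→/hapliso) -> ok
;; shelfsys.rehome(s→/slunotru, d→/hapliso) -> ok
;; shelfsys.inscribe(p→/dro, c→be) -> created
;; shelfsys.inscribe(p→/tris, c→tagomom_an) -> overwrote
;; shelfsys.readout(p→/tris) -> tagomom_an
;; shelfsys.readout(p→/hapliso) -> fehuhis_ar


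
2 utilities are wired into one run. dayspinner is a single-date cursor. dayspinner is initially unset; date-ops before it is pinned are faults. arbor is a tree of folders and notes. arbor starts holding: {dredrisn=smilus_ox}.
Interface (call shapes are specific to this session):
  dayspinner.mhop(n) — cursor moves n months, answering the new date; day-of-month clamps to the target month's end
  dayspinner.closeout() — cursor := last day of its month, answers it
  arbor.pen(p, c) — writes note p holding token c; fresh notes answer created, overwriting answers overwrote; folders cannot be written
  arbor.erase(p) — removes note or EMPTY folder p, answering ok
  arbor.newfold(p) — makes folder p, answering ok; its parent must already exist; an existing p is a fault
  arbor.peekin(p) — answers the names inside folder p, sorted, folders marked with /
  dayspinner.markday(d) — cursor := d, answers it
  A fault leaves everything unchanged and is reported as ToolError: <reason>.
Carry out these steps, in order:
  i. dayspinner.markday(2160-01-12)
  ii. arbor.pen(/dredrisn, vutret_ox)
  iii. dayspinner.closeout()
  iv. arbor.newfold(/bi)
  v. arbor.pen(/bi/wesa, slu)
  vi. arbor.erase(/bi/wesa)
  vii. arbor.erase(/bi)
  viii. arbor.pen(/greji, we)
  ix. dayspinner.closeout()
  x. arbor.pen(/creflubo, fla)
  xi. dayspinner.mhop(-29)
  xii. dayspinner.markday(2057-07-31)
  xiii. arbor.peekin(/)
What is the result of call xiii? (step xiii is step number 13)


Answer: [creflubo, dredrisn, greji]

Derivation:
>> dayspinner.markday(d→2160-01-12)
<< 2160-01-12
>> arbor.pen(p→/dredrisn, c→vutret_ox)
<< overwrote
>> dayspinner.closeout()
<< 2160-01-31
>> arbor.newfold(p→/bi)
<< ok
>> arbor.pen(p→/bi/wesa, c→slu)
<< created
>> arbor.erase(p→/bi/wesa)
<< ok
>> arbor.erase(p→/bi)
<< ok
>> arbor.pen(p→/greji, c→we)
<< created
>> dayspinner.closeout()
<< 2160-01-31
>> arbor.pen(p→/creflubo, c→fla)
<< created
>> dayspinner.mhop(n→-29)
<< 2157-08-31
>> dayspinner.markday(d→2057-07-31)
<< 2057-07-31
>> arbor.peekin(p→/)
<< [creflubo, dredrisn, greji]


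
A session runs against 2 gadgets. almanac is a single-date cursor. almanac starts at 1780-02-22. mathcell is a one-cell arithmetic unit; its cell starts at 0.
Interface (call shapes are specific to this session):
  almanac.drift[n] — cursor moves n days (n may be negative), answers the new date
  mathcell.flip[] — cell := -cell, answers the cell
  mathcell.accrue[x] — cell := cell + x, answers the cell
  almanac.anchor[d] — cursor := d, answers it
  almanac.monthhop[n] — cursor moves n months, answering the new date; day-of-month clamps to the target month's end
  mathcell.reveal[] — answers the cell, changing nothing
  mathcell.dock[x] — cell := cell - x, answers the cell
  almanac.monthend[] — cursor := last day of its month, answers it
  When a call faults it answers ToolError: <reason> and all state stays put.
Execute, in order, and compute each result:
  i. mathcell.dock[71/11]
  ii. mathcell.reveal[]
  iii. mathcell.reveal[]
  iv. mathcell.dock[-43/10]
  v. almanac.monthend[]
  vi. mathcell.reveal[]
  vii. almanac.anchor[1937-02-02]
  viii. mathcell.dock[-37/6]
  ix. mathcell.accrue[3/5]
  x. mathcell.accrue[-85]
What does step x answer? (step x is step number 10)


Answer: -13264/165

Derivation:
% dock x: 71/11
= -71/11
% reveal
= -71/11
% reveal
= -71/11
% dock x: -43/10
= -237/110
% monthend
= 1780-02-29
% reveal
= -237/110
% anchor d: 1937-02-02
= 1937-02-02
% dock x: -37/6
= 662/165
% accrue x: 3/5
= 761/165
% accrue x: -85
= -13264/165


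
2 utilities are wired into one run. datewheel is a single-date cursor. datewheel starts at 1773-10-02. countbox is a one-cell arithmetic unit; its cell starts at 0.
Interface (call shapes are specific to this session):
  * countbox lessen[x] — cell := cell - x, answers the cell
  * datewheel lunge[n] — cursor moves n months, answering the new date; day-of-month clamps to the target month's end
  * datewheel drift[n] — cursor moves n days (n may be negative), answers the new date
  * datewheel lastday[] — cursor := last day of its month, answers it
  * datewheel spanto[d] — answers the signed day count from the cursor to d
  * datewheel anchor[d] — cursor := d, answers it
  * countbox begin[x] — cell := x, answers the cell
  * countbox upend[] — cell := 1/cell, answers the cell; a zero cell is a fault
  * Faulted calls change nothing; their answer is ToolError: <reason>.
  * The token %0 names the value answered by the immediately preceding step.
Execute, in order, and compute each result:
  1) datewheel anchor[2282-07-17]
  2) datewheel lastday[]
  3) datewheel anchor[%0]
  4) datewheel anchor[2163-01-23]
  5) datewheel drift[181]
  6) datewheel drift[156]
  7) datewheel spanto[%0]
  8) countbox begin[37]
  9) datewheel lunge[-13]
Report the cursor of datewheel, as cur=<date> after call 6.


Act: datewheel anchor[d=2282-07-17]
Obs: 2282-07-17
Act: datewheel lastday[]
Obs: 2282-07-31
Act: datewheel anchor[d=%0]
Obs: 2282-07-31
Act: datewheel anchor[d=2163-01-23]
Obs: 2163-01-23
Act: datewheel drift[n=181]
Obs: 2163-07-23
Act: datewheel drift[n=156]
Obs: 2163-12-26
Act: datewheel spanto[d=%0]
Obs: 0
Act: countbox begin[x=37]
Obs: 37
Act: datewheel lunge[n=-13]
Obs: 2162-11-26

Answer: cur=2163-12-26


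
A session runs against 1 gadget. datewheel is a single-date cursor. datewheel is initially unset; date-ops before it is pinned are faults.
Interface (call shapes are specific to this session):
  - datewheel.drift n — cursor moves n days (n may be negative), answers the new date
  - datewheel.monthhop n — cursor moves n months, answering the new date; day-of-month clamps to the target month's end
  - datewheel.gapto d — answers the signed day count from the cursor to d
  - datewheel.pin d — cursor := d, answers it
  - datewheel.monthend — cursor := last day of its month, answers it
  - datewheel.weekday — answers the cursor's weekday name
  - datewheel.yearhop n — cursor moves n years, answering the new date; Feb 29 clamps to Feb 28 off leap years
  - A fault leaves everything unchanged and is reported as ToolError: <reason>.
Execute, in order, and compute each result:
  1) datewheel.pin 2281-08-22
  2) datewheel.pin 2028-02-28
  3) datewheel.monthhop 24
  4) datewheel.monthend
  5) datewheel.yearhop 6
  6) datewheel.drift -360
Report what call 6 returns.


Answer: 2035-03-05

Derivation:
// 1. pin(d: 2281-08-22) => 2281-08-22
// 2. pin(d: 2028-02-28) => 2028-02-28
// 3. monthhop(n: 24) => 2030-02-28
// 4. monthend() => 2030-02-28
// 5. yearhop(n: 6) => 2036-02-28
// 6. drift(n: -360) => 2035-03-05


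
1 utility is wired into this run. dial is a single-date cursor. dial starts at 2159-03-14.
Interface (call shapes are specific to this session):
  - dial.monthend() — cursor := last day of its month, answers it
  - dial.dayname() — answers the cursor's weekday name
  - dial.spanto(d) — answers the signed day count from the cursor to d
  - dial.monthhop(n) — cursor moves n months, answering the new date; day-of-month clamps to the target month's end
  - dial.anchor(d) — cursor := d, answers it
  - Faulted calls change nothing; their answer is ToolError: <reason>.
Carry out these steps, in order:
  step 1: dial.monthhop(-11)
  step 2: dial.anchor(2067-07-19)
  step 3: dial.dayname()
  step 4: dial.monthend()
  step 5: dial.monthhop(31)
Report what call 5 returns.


Answer: 2070-02-28

Derivation:
Using dial.monthhop passing n: -11: 2158-04-14.
I run dial.anchor passing d: 2067-07-19, and get 2067-07-19.
I invoke dial.dayname, which returns Tuesday.
I use dial.monthend(), and observe 2067-07-31.
I use dial.monthhop passing n: 31, → 2070-02-28.


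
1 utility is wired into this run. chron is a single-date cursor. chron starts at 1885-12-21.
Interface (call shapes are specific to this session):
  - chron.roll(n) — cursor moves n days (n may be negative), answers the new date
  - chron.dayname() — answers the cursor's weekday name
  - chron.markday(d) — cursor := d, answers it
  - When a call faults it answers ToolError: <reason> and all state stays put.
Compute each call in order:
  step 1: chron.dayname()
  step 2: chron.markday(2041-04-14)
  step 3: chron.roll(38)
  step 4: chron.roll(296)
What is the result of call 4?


Answer: 2042-03-14

Derivation:
CALL chron.dayname[]
RET  Monday
CALL chron.markday[d=2041-04-14]
RET  2041-04-14
CALL chron.roll[n=38]
RET  2041-05-22
CALL chron.roll[n=296]
RET  2042-03-14


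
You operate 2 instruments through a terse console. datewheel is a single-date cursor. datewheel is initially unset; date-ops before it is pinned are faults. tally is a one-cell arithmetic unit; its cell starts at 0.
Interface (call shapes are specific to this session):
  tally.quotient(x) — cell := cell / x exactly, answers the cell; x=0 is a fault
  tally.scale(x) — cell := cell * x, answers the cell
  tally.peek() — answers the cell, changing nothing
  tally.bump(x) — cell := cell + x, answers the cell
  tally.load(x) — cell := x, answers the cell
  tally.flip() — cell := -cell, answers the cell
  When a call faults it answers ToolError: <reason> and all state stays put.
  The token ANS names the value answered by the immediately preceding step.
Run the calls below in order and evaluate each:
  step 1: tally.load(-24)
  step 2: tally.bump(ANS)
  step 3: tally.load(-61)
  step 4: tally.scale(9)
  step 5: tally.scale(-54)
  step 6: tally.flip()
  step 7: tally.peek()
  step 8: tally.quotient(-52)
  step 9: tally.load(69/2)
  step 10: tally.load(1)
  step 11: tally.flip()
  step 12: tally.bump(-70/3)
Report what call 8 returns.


Answer: 14823/26

Derivation:
I run tally.load with x: -24, and get -24.
Then tally.bump with x: ANS, and get -48.
Then tally.load with x: -61, and get -61.
I try tally.scale with x: 9: -549.
I use tally.scale with x: -54, → 29646.
I use tally.flip(), and observe -29646.
Then tally.peek(), → -29646.
Using tally.quotient with x: -52, → 14823/26.
I invoke tally.load with x: 69/2: 69/2.
I invoke tally.load with x: 1, → 1.
I invoke tally.flip(), and get -1.
Then tally.bump with x: -70/3: -73/3.


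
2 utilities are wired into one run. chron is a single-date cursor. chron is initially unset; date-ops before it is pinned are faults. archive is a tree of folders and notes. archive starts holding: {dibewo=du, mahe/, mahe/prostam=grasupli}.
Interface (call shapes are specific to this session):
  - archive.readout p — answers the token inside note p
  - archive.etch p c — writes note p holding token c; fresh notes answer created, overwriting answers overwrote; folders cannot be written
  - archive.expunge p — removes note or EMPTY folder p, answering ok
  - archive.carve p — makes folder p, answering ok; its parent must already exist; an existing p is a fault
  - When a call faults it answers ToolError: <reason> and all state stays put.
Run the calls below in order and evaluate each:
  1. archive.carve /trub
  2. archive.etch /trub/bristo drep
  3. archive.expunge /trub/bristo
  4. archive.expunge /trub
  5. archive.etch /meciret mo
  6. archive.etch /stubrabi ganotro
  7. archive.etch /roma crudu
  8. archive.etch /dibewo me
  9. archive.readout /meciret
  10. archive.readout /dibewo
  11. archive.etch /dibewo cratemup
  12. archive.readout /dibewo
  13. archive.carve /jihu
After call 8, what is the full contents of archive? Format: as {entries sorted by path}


Do: carve[/trub]
See: ok
Do: etch[/trub/bristo; drep]
See: created
Do: expunge[/trub/bristo]
See: ok
Do: expunge[/trub]
See: ok
Do: etch[/meciret; mo]
See: created
Do: etch[/stubrabi; ganotro]
See: created
Do: etch[/roma; crudu]
See: created
Do: etch[/dibewo; me]
See: overwrote
Do: readout[/meciret]
See: mo
Do: readout[/dibewo]
See: me
Do: etch[/dibewo; cratemup]
See: overwrote
Do: readout[/dibewo]
See: cratemup
Do: carve[/jihu]
See: ok

Answer: {dibewo=me, mahe/, mahe/prostam=grasupli, meciret=mo, roma=crudu, stubrabi=ganotro}


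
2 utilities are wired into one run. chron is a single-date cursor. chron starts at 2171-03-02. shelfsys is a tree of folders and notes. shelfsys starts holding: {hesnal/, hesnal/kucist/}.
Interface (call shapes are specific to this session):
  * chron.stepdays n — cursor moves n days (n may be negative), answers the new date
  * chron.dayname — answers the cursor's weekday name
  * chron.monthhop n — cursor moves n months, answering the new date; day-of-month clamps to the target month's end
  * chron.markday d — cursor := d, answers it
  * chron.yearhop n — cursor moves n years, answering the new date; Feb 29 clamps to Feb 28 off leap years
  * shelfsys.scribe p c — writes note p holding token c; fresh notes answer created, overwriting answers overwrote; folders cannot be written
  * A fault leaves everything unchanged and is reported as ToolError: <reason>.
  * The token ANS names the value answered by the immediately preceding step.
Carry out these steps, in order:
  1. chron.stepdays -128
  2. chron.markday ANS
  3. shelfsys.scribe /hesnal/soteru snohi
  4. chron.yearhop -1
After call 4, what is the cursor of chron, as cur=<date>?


→ chron.stepdays(-128)
← 2170-10-25
→ chron.markday(ANS)
← 2170-10-25
→ shelfsys.scribe(/hesnal/soteru, snohi)
← created
→ chron.yearhop(-1)
← 2169-10-25

Answer: cur=2169-10-25


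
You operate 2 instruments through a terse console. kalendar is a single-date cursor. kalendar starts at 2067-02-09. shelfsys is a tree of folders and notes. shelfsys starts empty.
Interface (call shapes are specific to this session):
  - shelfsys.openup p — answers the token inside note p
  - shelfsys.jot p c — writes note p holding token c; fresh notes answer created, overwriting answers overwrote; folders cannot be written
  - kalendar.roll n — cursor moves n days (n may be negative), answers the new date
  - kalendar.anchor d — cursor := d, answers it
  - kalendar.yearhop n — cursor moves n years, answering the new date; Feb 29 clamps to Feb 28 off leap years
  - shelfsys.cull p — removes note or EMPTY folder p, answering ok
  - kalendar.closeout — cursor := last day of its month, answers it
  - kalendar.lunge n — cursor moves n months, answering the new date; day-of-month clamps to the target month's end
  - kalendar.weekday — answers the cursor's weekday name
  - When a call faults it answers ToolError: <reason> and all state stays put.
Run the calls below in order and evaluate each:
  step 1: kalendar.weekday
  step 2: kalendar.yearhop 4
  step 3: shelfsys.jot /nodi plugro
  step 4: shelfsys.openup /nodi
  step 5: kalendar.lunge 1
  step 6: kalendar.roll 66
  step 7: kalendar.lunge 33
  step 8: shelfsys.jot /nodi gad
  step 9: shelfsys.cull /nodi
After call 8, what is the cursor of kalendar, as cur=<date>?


Answer: cur=2074-02-14

Derivation:
>> kalendar.weekday()
<< Wednesday
>> kalendar.yearhop(n→4)
<< 2071-02-09
>> shelfsys.jot(p→/nodi, c→plugro)
<< created
>> shelfsys.openup(p→/nodi)
<< plugro
>> kalendar.lunge(n→1)
<< 2071-03-09
>> kalendar.roll(n→66)
<< 2071-05-14
>> kalendar.lunge(n→33)
<< 2074-02-14
>> shelfsys.jot(p→/nodi, c→gad)
<< overwrote
>> shelfsys.cull(p→/nodi)
<< ok


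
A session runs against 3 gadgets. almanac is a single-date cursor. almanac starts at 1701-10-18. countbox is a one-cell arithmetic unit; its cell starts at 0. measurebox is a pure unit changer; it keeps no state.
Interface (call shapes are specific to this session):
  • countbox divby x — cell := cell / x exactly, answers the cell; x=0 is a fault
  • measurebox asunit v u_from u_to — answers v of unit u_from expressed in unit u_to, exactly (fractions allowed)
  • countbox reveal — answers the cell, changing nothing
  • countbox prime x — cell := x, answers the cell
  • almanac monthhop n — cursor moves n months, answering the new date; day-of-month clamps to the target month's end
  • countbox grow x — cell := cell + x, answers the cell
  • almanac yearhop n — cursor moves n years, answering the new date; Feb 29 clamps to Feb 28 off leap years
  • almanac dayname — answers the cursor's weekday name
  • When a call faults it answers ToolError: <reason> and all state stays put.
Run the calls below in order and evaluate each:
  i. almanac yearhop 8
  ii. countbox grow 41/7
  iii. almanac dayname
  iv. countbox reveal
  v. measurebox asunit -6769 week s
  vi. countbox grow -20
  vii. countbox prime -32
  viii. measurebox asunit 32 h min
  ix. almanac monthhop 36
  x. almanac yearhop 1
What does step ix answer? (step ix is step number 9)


Answer: 1712-10-18

Derivation:
// almanac yearhop(n: 8) : 1709-10-18
// countbox grow(x: 41/7) : 41/7
// almanac dayname() : Friday
// countbox reveal() : 41/7
// measurebox asunit(v: -6769, u_from: week, u_to: s) : -4093891200
// countbox grow(x: -20) : -99/7
// countbox prime(x: -32) : -32
// measurebox asunit(v: 32, u_from: h, u_to: min) : 1920
// almanac monthhop(n: 36) : 1712-10-18
// almanac yearhop(n: 1) : 1713-10-18


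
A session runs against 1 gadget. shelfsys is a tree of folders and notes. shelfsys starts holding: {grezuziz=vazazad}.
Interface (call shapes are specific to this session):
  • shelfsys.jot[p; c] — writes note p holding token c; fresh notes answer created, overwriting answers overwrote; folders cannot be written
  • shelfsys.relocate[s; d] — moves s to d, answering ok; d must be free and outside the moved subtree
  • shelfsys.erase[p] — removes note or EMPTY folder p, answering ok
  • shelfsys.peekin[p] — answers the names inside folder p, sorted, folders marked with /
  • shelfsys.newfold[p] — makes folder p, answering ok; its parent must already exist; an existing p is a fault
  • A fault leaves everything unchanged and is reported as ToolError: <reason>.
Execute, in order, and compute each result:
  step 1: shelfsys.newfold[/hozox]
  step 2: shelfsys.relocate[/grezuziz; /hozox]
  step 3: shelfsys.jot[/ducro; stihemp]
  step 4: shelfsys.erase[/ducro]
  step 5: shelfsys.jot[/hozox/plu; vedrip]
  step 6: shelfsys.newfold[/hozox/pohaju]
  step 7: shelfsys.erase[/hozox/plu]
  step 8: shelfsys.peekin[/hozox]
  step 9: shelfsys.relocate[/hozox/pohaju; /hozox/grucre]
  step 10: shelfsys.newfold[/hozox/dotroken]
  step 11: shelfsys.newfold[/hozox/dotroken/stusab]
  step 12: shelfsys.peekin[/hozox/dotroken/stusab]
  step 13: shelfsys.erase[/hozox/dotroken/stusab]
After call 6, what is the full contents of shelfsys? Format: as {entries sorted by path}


·→ shelfsys.newfold(p='/hozox')
·← ok
·→ shelfsys.relocate(s='/grezuziz', d='/hozox')
·← ToolError: exists
·→ shelfsys.jot(p='/ducro', c='stihemp')
·← created
·→ shelfsys.erase(p='/ducro')
·← ok
·→ shelfsys.jot(p='/hozox/plu', c='vedrip')
·← created
·→ shelfsys.newfold(p='/hozox/pohaju')
·← ok
·→ shelfsys.erase(p='/hozox/plu')
·← ok
·→ shelfsys.peekin(p='/hozox')
·← [pohaju/]
·→ shelfsys.relocate(s='/hozox/pohaju', d='/hozox/grucre')
·← ok
·→ shelfsys.newfold(p='/hozox/dotroken')
·← ok
·→ shelfsys.newfold(p='/hozox/dotroken/stusab')
·← ok
·→ shelfsys.peekin(p='/hozox/dotroken/stusab')
·← []
·→ shelfsys.erase(p='/hozox/dotroken/stusab')
·← ok

Answer: {grezuziz=vazazad, hozox/, hozox/plu=vedrip, hozox/pohaju/}
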